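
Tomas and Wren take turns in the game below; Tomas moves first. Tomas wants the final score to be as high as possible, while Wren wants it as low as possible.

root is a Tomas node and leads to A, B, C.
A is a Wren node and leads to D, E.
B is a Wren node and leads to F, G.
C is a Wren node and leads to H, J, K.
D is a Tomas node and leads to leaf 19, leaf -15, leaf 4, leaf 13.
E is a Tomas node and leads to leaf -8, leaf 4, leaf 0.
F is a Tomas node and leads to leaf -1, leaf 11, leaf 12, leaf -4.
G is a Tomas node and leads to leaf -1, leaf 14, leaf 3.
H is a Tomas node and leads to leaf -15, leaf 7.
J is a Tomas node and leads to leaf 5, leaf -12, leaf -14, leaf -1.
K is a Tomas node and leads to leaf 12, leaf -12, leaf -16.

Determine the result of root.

D (Tomas): max(19, -15, 4, 13) = 19
E (Tomas): max(-8, 4, 0) = 4
A (Wren): min(19, 4) = 4
F (Tomas): max(-1, 11, 12, -4) = 12
G (Tomas): max(-1, 14, 3) = 14
B (Wren): min(12, 14) = 12
H (Tomas): max(-15, 7) = 7
J (Tomas): max(5, -12, -14, -1) = 5
K (Tomas): max(12, -12, -16) = 12
C (Wren): min(7, 5, 12) = 5
root (Tomas): max(4, 12, 5) = 12

12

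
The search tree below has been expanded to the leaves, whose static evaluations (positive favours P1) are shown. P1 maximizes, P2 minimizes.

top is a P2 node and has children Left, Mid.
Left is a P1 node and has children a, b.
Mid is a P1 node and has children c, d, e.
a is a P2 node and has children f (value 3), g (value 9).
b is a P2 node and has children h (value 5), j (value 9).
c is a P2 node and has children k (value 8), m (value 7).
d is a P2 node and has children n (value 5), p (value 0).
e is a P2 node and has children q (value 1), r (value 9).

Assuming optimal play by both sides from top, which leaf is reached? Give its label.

a (P2): min(3, 9) = 3
b (P2): min(5, 9) = 5
Left (P1): max(3, 5) = 5
c (P2): min(8, 7) = 7
d (P2): min(5, 0) = 0
e (P2): min(1, 9) = 1
Mid (P1): max(7, 0, 1) = 7
top (P2): min(5, 7) = 5
At top, P2 picks Left (lowest: 5).
At Left, P1 picks b (highest: 5).
At b, P2 picks h (lowest: 5).
Terminal value 5.

h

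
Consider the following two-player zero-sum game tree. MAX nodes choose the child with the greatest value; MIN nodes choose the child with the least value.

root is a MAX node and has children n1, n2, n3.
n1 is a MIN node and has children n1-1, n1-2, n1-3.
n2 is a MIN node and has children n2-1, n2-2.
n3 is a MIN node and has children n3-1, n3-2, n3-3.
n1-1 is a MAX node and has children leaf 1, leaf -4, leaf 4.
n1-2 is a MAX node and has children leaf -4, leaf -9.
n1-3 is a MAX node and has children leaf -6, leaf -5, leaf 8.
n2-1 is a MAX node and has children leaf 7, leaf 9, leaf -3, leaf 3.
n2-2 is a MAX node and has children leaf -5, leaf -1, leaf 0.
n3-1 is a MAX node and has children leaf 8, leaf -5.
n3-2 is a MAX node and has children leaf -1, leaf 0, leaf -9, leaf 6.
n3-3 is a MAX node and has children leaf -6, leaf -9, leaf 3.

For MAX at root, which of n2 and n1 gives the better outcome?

n2-1 (MAX): max(7, 9, -3, 3) = 9
n2-2 (MAX): max(-5, -1, 0) = 0
n2 (MIN): min(9, 0) = 0
n1-1 (MAX): max(1, -4, 4) = 4
n1-2 (MAX): max(-4, -9) = -4
n1-3 (MAX): max(-6, -5, 8) = 8
n1 (MIN): min(4, -4, 8) = -4
MAX prefers the higher value; n2=0, n1=-4. n2 is better since 0 > -4.

n2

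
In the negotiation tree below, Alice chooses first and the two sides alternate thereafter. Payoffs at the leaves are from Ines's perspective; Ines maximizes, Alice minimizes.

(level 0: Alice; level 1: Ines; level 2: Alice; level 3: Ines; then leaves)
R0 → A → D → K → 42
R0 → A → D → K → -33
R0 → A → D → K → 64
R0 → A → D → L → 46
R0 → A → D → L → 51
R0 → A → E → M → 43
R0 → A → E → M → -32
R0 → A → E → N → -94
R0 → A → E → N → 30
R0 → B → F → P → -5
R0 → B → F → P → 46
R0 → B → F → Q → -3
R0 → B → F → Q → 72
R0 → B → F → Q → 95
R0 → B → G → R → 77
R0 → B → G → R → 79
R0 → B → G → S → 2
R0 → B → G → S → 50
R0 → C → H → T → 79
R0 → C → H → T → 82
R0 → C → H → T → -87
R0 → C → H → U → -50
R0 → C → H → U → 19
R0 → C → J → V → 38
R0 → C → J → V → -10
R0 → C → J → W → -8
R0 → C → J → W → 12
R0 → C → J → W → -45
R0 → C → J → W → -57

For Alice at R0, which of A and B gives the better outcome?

K (Ines): max(42, -33, 64) = 64
L (Ines): max(46, 51) = 51
D (Alice): min(64, 51) = 51
M (Ines): max(43, -32) = 43
N (Ines): max(-94, 30) = 30
E (Alice): min(43, 30) = 30
A (Ines): max(51, 30) = 51
P (Ines): max(-5, 46) = 46
Q (Ines): max(-3, 72, 95) = 95
F (Alice): min(46, 95) = 46
R (Ines): max(77, 79) = 79
S (Ines): max(2, 50) = 50
G (Alice): min(79, 50) = 50
B (Ines): max(46, 50) = 50
Alice prefers the lower value; A=51, B=50. B is better since 50 < 51.

B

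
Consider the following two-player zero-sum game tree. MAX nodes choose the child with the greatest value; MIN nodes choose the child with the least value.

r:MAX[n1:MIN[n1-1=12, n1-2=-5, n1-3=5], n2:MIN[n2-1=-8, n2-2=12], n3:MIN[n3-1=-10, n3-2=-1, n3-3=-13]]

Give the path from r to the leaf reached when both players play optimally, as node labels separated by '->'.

n1 (MIN): min(12, -5, 5) = -5
n2 (MIN): min(-8, 12) = -8
n3 (MIN): min(-10, -1, -13) = -13
r (MAX): max(-5, -8, -13) = -5
At r, MAX picks n1 (highest: -5).
At n1, MIN picks n1-2 (lowest: -5).
Terminal value -5.

r -> n1 -> n1-2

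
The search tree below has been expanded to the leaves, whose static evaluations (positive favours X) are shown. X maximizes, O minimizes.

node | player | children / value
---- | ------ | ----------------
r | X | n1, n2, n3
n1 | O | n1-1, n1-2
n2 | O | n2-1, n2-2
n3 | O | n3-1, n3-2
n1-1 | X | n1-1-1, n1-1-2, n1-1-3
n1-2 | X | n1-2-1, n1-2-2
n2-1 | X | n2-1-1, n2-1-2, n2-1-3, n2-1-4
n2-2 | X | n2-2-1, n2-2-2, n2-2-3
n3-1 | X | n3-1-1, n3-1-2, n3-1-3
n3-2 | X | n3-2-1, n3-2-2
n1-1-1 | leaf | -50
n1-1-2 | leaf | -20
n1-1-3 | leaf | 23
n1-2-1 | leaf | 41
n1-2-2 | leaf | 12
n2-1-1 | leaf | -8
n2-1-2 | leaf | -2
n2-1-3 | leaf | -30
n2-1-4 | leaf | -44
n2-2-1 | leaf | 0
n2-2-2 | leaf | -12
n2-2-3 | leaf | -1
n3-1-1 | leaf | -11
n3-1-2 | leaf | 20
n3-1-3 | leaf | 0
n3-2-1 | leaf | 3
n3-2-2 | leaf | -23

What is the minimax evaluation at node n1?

n1-1 (X): max(-50, -20, 23) = 23
n1-2 (X): max(41, 12) = 41
n1 (O): min(23, 41) = 23

23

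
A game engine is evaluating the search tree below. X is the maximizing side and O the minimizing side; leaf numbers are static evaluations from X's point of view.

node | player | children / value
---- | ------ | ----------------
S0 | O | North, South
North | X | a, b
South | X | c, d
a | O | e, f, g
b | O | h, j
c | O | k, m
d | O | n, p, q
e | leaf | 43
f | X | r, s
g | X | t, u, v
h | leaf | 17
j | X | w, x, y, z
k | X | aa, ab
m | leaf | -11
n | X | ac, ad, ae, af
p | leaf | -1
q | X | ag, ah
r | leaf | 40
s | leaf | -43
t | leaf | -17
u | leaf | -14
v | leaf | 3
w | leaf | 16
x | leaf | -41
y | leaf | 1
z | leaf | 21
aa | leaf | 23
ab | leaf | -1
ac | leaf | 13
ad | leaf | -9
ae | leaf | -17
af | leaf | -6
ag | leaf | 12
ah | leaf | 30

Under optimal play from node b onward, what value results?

j (X): max(16, -41, 1, 21) = 21
b (O): min(17, 21) = 17

17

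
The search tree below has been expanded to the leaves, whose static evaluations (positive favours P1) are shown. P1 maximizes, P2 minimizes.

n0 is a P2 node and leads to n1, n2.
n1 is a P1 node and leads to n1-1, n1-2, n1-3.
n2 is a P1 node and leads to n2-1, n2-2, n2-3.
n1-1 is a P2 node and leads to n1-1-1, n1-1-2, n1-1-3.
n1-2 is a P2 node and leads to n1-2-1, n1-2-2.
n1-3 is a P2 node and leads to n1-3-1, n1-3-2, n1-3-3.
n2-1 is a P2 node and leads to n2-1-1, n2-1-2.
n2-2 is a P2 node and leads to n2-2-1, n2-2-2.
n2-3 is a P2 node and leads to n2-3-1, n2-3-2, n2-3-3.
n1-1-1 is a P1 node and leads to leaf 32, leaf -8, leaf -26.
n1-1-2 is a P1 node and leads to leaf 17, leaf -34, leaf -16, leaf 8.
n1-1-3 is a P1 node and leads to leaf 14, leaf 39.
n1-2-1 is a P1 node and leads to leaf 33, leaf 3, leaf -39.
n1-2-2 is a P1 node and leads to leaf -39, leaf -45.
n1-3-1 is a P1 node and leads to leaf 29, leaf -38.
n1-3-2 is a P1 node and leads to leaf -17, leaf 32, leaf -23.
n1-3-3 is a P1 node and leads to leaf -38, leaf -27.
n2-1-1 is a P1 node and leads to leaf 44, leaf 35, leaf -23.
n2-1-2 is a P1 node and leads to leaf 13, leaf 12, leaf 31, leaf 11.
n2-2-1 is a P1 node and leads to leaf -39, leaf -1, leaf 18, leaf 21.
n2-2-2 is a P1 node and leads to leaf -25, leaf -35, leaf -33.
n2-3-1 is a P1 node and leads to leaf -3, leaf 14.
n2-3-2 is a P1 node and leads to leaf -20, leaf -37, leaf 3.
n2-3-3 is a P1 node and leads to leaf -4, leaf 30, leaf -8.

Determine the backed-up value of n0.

17

n1-1-1 (P1): max(32, -8, -26) = 32
n1-1-2 (P1): max(17, -34, -16, 8) = 17
n1-1-3 (P1): max(14, 39) = 39
n1-1 (P2): min(32, 17, 39) = 17
n1-2-1 (P1): max(33, 3, -39) = 33
n1-2-2 (P1): max(-39, -45) = -39
n1-2 (P2): min(33, -39) = -39
n1-3-1 (P1): max(29, -38) = 29
n1-3-2 (P1): max(-17, 32, -23) = 32
n1-3-3 (P1): max(-38, -27) = -27
n1-3 (P2): min(29, 32, -27) = -27
n1 (P1): max(17, -39, -27) = 17
n2-1-1 (P1): max(44, 35, -23) = 44
n2-1-2 (P1): max(13, 12, 31, 11) = 31
n2-1 (P2): min(44, 31) = 31
n2-2-1 (P1): max(-39, -1, 18, 21) = 21
n2-2-2 (P1): max(-25, -35, -33) = -25
n2-2 (P2): min(21, -25) = -25
n2-3-1 (P1): max(-3, 14) = 14
n2-3-2 (P1): max(-20, -37, 3) = 3
n2-3-3 (P1): max(-4, 30, -8) = 30
n2-3 (P2): min(14, 3, 30) = 3
n2 (P1): max(31, -25, 3) = 31
n0 (P2): min(17, 31) = 17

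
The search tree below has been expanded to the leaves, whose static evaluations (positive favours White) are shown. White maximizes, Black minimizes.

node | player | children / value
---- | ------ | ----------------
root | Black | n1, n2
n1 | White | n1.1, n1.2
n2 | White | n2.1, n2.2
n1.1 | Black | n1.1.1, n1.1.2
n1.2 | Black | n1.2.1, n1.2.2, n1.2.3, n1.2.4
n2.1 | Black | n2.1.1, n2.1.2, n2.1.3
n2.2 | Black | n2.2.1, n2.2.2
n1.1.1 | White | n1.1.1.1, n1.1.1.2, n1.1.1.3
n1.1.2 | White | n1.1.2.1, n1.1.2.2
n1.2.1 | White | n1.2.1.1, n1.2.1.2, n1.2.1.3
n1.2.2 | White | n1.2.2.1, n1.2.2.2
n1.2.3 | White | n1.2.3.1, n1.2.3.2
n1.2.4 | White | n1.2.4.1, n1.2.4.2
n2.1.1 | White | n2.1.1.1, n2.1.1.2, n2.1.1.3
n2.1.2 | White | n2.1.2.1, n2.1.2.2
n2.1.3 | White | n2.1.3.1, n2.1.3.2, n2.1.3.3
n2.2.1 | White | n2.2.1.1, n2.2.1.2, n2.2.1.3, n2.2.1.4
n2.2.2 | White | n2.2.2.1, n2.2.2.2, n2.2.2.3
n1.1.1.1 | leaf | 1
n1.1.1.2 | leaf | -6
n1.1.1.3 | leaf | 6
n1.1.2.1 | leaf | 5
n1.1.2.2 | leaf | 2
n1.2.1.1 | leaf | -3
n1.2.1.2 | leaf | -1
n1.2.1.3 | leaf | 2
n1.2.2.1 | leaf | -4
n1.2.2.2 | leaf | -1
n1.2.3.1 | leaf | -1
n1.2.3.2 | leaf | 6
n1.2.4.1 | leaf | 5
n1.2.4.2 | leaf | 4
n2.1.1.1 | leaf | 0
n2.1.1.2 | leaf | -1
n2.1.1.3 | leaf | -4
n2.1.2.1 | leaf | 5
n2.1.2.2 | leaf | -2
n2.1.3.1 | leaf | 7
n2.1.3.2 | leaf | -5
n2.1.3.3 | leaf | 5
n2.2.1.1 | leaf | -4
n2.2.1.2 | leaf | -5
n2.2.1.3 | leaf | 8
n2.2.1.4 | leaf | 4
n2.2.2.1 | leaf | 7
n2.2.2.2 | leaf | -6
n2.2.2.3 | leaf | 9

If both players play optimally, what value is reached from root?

5

n1.1.1 (White): max(1, -6, 6) = 6
n1.1.2 (White): max(5, 2) = 5
n1.1 (Black): min(6, 5) = 5
n1.2.1 (White): max(-3, -1, 2) = 2
n1.2.2 (White): max(-4, -1) = -1
n1.2.3 (White): max(-1, 6) = 6
n1.2.4 (White): max(5, 4) = 5
n1.2 (Black): min(2, -1, 6, 5) = -1
n1 (White): max(5, -1) = 5
n2.1.1 (White): max(0, -1, -4) = 0
n2.1.2 (White): max(5, -2) = 5
n2.1.3 (White): max(7, -5, 5) = 7
n2.1 (Black): min(0, 5, 7) = 0
n2.2.1 (White): max(-4, -5, 8, 4) = 8
n2.2.2 (White): max(7, -6, 9) = 9
n2.2 (Black): min(8, 9) = 8
n2 (White): max(0, 8) = 8
root (Black): min(5, 8) = 5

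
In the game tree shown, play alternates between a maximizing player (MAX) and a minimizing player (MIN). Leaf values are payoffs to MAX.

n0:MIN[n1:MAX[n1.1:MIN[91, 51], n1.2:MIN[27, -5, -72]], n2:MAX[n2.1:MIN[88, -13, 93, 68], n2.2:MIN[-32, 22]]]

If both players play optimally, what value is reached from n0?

-13

n1.1 (MIN): min(91, 51) = 51
n1.2 (MIN): min(27, -5, -72) = -72
n1 (MAX): max(51, -72) = 51
n2.1 (MIN): min(88, -13, 93, 68) = -13
n2.2 (MIN): min(-32, 22) = -32
n2 (MAX): max(-13, -32) = -13
n0 (MIN): min(51, -13) = -13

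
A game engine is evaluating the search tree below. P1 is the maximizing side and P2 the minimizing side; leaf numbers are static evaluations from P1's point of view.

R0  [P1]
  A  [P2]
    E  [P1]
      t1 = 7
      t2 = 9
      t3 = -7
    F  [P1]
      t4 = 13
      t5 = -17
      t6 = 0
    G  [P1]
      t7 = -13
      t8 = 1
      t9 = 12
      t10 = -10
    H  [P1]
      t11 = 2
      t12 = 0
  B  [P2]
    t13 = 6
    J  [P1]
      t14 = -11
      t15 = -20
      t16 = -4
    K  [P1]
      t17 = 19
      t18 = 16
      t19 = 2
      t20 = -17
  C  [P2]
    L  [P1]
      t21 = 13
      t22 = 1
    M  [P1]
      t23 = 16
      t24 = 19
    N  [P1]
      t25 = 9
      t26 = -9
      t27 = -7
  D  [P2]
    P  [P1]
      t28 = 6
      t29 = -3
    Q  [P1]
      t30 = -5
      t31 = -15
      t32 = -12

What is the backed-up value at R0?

E (P1): max(7, 9, -7) = 9
F (P1): max(13, -17, 0) = 13
G (P1): max(-13, 1, 12, -10) = 12
H (P1): max(2, 0) = 2
A (P2): min(9, 13, 12, 2) = 2
J (P1): max(-11, -20, -4) = -4
K (P1): max(19, 16, 2, -17) = 19
B (P2): min(6, -4, 19) = -4
L (P1): max(13, 1) = 13
M (P1): max(16, 19) = 19
N (P1): max(9, -9, -7) = 9
C (P2): min(13, 19, 9) = 9
P (P1): max(6, -3) = 6
Q (P1): max(-5, -15, -12) = -5
D (P2): min(6, -5) = -5
R0 (P1): max(2, -4, 9, -5) = 9

9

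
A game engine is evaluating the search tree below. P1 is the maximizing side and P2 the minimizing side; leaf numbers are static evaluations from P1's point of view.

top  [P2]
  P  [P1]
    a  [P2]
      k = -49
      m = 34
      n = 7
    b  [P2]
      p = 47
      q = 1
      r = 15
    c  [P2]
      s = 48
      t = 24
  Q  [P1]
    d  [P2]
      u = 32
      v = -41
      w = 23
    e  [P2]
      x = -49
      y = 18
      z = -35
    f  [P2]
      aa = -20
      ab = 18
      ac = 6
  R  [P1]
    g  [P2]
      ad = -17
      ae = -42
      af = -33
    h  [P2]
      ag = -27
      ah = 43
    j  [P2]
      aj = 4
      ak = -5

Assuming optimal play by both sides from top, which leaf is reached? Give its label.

aa

a (P2): min(-49, 34, 7) = -49
b (P2): min(47, 1, 15) = 1
c (P2): min(48, 24) = 24
P (P1): max(-49, 1, 24) = 24
d (P2): min(32, -41, 23) = -41
e (P2): min(-49, 18, -35) = -49
f (P2): min(-20, 18, 6) = -20
Q (P1): max(-41, -49, -20) = -20
g (P2): min(-17, -42, -33) = -42
h (P2): min(-27, 43) = -27
j (P2): min(4, -5) = -5
R (P1): max(-42, -27, -5) = -5
top (P2): min(24, -20, -5) = -20
At top, P2 picks Q (lowest: -20).
At Q, P1 picks f (highest: -20).
At f, P2 picks aa (lowest: -20).
Terminal value -20.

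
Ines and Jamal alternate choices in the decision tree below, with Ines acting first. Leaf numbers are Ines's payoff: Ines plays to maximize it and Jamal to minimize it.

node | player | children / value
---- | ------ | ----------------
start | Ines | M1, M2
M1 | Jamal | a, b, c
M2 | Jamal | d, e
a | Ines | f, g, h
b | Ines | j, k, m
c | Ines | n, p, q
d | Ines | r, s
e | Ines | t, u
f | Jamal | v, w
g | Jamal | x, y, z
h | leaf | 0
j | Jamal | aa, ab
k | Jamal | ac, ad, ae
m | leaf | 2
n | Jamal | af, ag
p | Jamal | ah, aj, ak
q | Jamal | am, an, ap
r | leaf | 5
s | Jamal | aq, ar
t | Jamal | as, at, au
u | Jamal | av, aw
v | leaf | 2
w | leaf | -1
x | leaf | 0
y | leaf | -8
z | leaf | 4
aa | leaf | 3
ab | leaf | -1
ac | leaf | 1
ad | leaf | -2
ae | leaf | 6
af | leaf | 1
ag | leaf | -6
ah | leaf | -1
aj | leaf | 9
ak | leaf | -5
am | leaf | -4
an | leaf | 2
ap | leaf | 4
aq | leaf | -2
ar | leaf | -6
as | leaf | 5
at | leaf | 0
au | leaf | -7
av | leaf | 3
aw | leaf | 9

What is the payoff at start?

3

f (Jamal): min(2, -1) = -1
g (Jamal): min(0, -8, 4) = -8
a (Ines): max(-1, -8, 0) = 0
j (Jamal): min(3, -1) = -1
k (Jamal): min(1, -2, 6) = -2
b (Ines): max(-1, -2, 2) = 2
n (Jamal): min(1, -6) = -6
p (Jamal): min(-1, 9, -5) = -5
q (Jamal): min(-4, 2, 4) = -4
c (Ines): max(-6, -5, -4) = -4
M1 (Jamal): min(0, 2, -4) = -4
s (Jamal): min(-2, -6) = -6
d (Ines): max(5, -6) = 5
t (Jamal): min(5, 0, -7) = -7
u (Jamal): min(3, 9) = 3
e (Ines): max(-7, 3) = 3
M2 (Jamal): min(5, 3) = 3
start (Ines): max(-4, 3) = 3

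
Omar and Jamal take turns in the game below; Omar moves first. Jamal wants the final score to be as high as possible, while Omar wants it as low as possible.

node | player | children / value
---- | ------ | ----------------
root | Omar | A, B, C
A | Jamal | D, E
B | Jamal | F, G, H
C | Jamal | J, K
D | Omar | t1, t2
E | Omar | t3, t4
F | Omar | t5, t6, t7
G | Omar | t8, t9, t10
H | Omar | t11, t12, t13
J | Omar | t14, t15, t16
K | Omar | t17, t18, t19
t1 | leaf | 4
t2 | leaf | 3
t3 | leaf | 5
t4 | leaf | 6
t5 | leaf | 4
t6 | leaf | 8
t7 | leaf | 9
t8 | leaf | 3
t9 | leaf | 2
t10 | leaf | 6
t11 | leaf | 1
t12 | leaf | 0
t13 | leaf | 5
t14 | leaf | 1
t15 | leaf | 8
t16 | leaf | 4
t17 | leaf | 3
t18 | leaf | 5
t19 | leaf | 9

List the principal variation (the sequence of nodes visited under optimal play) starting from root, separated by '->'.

root -> C -> K -> t17

D (Omar): min(4, 3) = 3
E (Omar): min(5, 6) = 5
A (Jamal): max(3, 5) = 5
F (Omar): min(4, 8, 9) = 4
G (Omar): min(3, 2, 6) = 2
H (Omar): min(1, 0, 5) = 0
B (Jamal): max(4, 2, 0) = 4
J (Omar): min(1, 8, 4) = 1
K (Omar): min(3, 5, 9) = 3
C (Jamal): max(1, 3) = 3
root (Omar): min(5, 4, 3) = 3
At root, Omar picks C (lowest: 3).
At C, Jamal picks K (highest: 3).
At K, Omar picks t17 (lowest: 3).
Terminal value 3.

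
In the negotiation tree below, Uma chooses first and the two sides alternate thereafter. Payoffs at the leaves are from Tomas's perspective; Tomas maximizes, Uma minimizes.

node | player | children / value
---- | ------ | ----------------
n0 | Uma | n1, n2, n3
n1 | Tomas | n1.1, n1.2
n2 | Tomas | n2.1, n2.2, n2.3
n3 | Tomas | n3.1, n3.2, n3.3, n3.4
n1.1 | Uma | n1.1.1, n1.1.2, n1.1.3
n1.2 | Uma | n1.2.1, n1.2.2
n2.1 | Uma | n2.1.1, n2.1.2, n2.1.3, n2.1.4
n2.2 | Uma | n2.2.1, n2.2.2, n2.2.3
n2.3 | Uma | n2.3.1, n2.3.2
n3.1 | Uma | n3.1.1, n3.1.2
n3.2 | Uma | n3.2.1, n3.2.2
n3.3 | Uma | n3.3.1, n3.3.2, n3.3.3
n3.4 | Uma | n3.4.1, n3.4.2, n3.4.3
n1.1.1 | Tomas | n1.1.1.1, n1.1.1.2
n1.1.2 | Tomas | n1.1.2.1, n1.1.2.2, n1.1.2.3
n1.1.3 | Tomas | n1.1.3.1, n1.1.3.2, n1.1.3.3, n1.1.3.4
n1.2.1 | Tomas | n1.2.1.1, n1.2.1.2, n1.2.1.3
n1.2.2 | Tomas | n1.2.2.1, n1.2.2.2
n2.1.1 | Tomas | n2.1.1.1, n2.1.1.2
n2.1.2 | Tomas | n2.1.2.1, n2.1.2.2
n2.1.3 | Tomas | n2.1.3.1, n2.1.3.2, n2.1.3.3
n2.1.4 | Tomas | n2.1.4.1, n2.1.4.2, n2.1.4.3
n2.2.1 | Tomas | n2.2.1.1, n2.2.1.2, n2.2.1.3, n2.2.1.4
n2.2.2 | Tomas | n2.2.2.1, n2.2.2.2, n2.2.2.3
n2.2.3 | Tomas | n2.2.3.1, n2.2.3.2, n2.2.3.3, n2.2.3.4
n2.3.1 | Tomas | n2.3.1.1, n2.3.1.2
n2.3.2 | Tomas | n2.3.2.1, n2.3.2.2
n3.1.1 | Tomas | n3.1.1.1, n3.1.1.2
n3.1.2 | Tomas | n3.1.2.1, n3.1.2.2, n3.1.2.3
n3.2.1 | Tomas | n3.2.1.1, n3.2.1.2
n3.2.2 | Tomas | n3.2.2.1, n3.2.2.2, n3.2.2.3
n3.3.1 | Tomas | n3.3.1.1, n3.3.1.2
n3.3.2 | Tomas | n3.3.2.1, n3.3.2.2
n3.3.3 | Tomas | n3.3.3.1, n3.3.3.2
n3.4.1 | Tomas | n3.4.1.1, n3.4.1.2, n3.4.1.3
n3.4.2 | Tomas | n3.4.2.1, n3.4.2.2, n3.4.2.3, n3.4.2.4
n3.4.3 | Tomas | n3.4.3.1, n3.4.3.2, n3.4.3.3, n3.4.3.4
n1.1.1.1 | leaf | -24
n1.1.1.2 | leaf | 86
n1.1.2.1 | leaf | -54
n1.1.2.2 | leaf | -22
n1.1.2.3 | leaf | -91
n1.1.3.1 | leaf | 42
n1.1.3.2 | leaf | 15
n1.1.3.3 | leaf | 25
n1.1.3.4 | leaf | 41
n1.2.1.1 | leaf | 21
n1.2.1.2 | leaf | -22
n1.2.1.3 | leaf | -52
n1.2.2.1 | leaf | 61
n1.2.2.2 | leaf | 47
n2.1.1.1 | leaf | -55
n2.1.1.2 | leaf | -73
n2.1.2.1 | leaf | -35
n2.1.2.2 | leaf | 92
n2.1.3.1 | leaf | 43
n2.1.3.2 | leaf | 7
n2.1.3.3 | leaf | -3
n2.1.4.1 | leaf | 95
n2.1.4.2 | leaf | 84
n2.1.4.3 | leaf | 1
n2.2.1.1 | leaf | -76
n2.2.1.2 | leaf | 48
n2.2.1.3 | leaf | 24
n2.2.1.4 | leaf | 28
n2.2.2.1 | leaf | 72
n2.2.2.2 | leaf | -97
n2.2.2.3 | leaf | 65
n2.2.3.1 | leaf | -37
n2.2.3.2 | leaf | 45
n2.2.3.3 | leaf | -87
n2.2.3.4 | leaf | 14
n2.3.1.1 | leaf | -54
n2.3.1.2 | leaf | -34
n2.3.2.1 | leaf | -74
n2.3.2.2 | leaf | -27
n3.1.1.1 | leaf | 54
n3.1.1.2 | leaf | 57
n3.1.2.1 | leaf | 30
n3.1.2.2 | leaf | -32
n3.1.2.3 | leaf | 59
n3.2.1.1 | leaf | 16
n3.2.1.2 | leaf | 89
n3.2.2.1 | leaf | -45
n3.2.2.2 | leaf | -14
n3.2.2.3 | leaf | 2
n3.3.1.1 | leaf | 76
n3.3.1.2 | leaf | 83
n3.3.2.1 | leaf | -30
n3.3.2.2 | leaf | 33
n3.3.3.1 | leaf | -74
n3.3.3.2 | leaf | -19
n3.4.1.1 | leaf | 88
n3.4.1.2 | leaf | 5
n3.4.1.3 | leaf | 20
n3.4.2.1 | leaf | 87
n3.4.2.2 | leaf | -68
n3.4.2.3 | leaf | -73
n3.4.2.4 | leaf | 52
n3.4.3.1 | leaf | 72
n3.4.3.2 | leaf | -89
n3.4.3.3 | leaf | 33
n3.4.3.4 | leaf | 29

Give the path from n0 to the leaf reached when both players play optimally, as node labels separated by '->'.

n1.1.1 (Tomas): max(-24, 86) = 86
n1.1.2 (Tomas): max(-54, -22, -91) = -22
n1.1.3 (Tomas): max(42, 15, 25, 41) = 42
n1.1 (Uma): min(86, -22, 42) = -22
n1.2.1 (Tomas): max(21, -22, -52) = 21
n1.2.2 (Tomas): max(61, 47) = 61
n1.2 (Uma): min(21, 61) = 21
n1 (Tomas): max(-22, 21) = 21
n2.1.1 (Tomas): max(-55, -73) = -55
n2.1.2 (Tomas): max(-35, 92) = 92
n2.1.3 (Tomas): max(43, 7, -3) = 43
n2.1.4 (Tomas): max(95, 84, 1) = 95
n2.1 (Uma): min(-55, 92, 43, 95) = -55
n2.2.1 (Tomas): max(-76, 48, 24, 28) = 48
n2.2.2 (Tomas): max(72, -97, 65) = 72
n2.2.3 (Tomas): max(-37, 45, -87, 14) = 45
n2.2 (Uma): min(48, 72, 45) = 45
n2.3.1 (Tomas): max(-54, -34) = -34
n2.3.2 (Tomas): max(-74, -27) = -27
n2.3 (Uma): min(-34, -27) = -34
n2 (Tomas): max(-55, 45, -34) = 45
n3.1.1 (Tomas): max(54, 57) = 57
n3.1.2 (Tomas): max(30, -32, 59) = 59
n3.1 (Uma): min(57, 59) = 57
n3.2.1 (Tomas): max(16, 89) = 89
n3.2.2 (Tomas): max(-45, -14, 2) = 2
n3.2 (Uma): min(89, 2) = 2
n3.3.1 (Tomas): max(76, 83) = 83
n3.3.2 (Tomas): max(-30, 33) = 33
n3.3.3 (Tomas): max(-74, -19) = -19
n3.3 (Uma): min(83, 33, -19) = -19
n3.4.1 (Tomas): max(88, 5, 20) = 88
n3.4.2 (Tomas): max(87, -68, -73, 52) = 87
n3.4.3 (Tomas): max(72, -89, 33, 29) = 72
n3.4 (Uma): min(88, 87, 72) = 72
n3 (Tomas): max(57, 2, -19, 72) = 72
n0 (Uma): min(21, 45, 72) = 21
At n0, Uma picks n1 (lowest: 21).
At n1, Tomas picks n1.2 (highest: 21).
At n1.2, Uma picks n1.2.1 (lowest: 21).
At n1.2.1, Tomas picks n1.2.1.1 (highest: 21).
Terminal value 21.

n0 -> n1 -> n1.2 -> n1.2.1 -> n1.2.1.1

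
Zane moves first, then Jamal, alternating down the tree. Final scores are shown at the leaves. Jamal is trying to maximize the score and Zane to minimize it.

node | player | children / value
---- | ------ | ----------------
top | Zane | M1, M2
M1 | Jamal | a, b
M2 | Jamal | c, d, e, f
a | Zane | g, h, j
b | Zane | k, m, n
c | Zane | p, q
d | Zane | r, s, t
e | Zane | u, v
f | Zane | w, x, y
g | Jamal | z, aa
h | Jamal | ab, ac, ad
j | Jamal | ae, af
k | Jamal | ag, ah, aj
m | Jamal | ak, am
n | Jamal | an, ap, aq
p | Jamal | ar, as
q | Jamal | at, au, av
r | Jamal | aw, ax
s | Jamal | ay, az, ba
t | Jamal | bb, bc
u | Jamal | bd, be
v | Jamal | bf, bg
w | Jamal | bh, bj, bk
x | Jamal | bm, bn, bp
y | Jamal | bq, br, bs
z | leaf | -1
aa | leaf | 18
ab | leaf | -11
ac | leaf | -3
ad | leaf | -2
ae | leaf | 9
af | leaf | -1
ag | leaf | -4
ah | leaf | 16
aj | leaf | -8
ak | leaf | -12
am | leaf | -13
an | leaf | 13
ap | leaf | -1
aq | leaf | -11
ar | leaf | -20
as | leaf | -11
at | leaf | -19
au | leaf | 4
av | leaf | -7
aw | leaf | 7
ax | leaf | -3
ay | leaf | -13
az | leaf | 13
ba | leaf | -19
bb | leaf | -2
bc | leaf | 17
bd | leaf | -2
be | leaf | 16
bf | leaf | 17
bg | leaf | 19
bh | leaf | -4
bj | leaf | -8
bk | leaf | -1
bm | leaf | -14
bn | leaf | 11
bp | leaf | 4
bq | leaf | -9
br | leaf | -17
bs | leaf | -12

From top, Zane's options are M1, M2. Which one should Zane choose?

g (Jamal): max(-1, 18) = 18
h (Jamal): max(-11, -3, -2) = -2
j (Jamal): max(9, -1) = 9
a (Zane): min(18, -2, 9) = -2
k (Jamal): max(-4, 16, -8) = 16
m (Jamal): max(-12, -13) = -12
n (Jamal): max(13, -1, -11) = 13
b (Zane): min(16, -12, 13) = -12
M1 (Jamal): max(-2, -12) = -2
p (Jamal): max(-20, -11) = -11
q (Jamal): max(-19, 4, -7) = 4
c (Zane): min(-11, 4) = -11
r (Jamal): max(7, -3) = 7
s (Jamal): max(-13, 13, -19) = 13
t (Jamal): max(-2, 17) = 17
d (Zane): min(7, 13, 17) = 7
u (Jamal): max(-2, 16) = 16
v (Jamal): max(17, 19) = 19
e (Zane): min(16, 19) = 16
w (Jamal): max(-4, -8, -1) = -1
x (Jamal): max(-14, 11, 4) = 11
y (Jamal): max(-9, -17, -12) = -9
f (Zane): min(-1, 11, -9) = -9
M2 (Jamal): max(-11, 7, 16, -9) = 16
top (Zane): min(-2, 16) = -2
Zane at top wants the lowest of {M1=-2, M2=16}, so chooses M1.

M1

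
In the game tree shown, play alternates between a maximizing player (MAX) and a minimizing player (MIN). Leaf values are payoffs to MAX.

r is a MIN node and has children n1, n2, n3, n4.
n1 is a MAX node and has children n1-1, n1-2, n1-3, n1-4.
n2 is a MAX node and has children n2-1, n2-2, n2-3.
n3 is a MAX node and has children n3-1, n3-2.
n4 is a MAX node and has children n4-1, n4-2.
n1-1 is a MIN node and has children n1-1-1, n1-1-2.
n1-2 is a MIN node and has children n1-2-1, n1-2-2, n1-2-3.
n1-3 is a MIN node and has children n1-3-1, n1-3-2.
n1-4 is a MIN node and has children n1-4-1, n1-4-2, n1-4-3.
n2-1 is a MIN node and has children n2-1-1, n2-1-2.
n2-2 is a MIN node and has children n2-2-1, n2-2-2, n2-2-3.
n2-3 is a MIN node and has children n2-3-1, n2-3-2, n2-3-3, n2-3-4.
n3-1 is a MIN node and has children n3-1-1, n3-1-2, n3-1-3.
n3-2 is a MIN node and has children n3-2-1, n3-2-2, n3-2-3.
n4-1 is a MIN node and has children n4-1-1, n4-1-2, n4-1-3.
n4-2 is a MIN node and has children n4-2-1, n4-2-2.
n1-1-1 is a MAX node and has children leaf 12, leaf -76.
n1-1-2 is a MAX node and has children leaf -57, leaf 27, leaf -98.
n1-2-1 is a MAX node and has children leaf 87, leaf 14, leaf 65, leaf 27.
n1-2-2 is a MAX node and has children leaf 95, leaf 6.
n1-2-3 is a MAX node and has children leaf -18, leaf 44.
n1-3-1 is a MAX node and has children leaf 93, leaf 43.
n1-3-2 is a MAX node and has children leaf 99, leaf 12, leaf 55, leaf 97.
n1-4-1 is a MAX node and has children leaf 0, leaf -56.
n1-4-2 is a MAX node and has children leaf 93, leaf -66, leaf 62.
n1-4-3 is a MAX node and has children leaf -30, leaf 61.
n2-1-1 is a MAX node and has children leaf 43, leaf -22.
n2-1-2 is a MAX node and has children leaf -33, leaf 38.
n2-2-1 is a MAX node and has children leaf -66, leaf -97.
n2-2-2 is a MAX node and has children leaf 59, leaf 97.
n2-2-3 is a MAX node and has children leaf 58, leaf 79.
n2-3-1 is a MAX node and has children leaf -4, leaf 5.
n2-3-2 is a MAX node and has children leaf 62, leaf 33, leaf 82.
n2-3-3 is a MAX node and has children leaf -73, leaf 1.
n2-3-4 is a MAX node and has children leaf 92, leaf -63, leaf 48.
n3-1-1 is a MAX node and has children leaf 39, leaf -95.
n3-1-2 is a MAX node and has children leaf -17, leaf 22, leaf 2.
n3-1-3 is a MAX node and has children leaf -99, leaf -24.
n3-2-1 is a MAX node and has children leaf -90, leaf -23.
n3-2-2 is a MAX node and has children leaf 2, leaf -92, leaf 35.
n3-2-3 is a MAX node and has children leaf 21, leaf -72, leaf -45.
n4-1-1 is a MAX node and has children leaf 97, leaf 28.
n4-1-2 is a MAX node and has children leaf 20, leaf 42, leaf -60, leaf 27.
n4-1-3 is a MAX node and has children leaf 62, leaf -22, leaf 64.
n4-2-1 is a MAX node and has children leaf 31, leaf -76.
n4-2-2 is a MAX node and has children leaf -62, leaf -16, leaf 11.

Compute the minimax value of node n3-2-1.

n3-2-1 (MAX): max(-90, -23) = -23

-23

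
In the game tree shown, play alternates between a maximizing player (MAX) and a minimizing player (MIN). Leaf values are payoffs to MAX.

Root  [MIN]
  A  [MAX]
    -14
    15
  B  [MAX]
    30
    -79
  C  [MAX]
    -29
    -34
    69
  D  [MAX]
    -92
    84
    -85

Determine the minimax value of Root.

A (MAX): max(-14, 15) = 15
B (MAX): max(30, -79) = 30
C (MAX): max(-29, -34, 69) = 69
D (MAX): max(-92, 84, -85) = 84
Root (MIN): min(15, 30, 69, 84) = 15

15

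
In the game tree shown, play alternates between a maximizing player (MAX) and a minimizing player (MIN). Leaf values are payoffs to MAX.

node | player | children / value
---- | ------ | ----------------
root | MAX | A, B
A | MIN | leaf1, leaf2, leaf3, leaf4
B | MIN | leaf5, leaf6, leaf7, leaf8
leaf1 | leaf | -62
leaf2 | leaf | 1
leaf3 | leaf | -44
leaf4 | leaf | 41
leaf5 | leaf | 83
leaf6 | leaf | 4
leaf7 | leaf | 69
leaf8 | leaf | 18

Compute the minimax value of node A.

A (MIN): min(-62, 1, -44, 41) = -62

-62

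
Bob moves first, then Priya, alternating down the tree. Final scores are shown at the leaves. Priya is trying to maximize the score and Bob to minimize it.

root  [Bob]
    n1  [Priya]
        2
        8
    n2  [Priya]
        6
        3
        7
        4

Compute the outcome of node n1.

8

n1 (Priya): max(2, 8) = 8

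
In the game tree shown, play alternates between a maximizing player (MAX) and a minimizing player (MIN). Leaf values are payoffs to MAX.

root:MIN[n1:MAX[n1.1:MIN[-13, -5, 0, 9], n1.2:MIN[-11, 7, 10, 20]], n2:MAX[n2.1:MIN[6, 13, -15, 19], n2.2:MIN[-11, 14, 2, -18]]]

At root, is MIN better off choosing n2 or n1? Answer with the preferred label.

n2

n2.1 (MIN): min(6, 13, -15, 19) = -15
n2.2 (MIN): min(-11, 14, 2, -18) = -18
n2 (MAX): max(-15, -18) = -15
n1.1 (MIN): min(-13, -5, 0, 9) = -13
n1.2 (MIN): min(-11, 7, 10, 20) = -11
n1 (MAX): max(-13, -11) = -11
MIN prefers the lower value; n2=-15, n1=-11. n2 is better since -15 < -11.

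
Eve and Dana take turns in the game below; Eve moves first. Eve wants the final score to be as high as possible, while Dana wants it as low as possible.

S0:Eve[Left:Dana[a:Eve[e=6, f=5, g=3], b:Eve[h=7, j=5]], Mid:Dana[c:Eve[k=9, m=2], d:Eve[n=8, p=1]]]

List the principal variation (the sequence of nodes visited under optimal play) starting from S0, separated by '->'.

S0 -> Mid -> d -> n

a (Eve): max(6, 5, 3) = 6
b (Eve): max(7, 5) = 7
Left (Dana): min(6, 7) = 6
c (Eve): max(9, 2) = 9
d (Eve): max(8, 1) = 8
Mid (Dana): min(9, 8) = 8
S0 (Eve): max(6, 8) = 8
At S0, Eve picks Mid (highest: 8).
At Mid, Dana picks d (lowest: 8).
At d, Eve picks n (highest: 8).
Terminal value 8.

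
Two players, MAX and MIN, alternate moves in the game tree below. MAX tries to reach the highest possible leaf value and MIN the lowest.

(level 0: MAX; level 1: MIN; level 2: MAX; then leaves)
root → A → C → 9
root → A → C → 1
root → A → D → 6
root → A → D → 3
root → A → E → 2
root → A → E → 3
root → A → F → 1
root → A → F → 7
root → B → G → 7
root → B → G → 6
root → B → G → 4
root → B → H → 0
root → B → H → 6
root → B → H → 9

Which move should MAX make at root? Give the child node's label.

C (MAX): max(9, 1) = 9
D (MAX): max(6, 3) = 6
E (MAX): max(2, 3) = 3
F (MAX): max(1, 7) = 7
A (MIN): min(9, 6, 3, 7) = 3
G (MAX): max(7, 6, 4) = 7
H (MAX): max(0, 6, 9) = 9
B (MIN): min(7, 9) = 7
root (MAX): max(3, 7) = 7
MAX at root wants the highest of {A=3, B=7}, so chooses B.

B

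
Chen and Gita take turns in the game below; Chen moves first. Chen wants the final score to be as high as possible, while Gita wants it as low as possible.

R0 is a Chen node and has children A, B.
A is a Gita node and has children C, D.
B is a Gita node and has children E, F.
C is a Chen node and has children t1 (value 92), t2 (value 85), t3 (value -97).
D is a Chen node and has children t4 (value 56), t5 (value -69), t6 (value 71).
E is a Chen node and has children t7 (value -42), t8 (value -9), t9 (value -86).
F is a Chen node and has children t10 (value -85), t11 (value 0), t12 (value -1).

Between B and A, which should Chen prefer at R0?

A

E (Chen): max(-42, -9, -86) = -9
F (Chen): max(-85, 0, -1) = 0
B (Gita): min(-9, 0) = -9
C (Chen): max(92, 85, -97) = 92
D (Chen): max(56, -69, 71) = 71
A (Gita): min(92, 71) = 71
Chen prefers the higher value; B=-9, A=71. A is better since 71 > -9.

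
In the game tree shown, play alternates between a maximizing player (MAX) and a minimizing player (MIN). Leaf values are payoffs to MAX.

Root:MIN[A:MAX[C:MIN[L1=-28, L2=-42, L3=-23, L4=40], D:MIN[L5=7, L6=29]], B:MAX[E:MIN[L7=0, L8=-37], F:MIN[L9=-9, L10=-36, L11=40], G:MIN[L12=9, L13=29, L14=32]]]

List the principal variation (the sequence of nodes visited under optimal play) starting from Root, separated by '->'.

C (MIN): min(-28, -42, -23, 40) = -42
D (MIN): min(7, 29) = 7
A (MAX): max(-42, 7) = 7
E (MIN): min(0, -37) = -37
F (MIN): min(-9, -36, 40) = -36
G (MIN): min(9, 29, 32) = 9
B (MAX): max(-37, -36, 9) = 9
Root (MIN): min(7, 9) = 7
At Root, MIN picks A (lowest: 7).
At A, MAX picks D (highest: 7).
At D, MIN picks L5 (lowest: 7).
Terminal value 7.

Root -> A -> D -> L5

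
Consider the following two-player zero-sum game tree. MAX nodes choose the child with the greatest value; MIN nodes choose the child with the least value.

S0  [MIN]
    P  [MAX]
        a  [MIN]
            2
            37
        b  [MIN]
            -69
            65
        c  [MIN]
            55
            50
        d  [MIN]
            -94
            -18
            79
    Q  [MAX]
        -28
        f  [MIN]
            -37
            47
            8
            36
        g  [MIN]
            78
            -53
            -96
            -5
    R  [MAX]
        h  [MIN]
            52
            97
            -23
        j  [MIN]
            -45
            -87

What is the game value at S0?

a (MIN): min(2, 37) = 2
b (MIN): min(-69, 65) = -69
c (MIN): min(55, 50) = 50
d (MIN): min(-94, -18, 79) = -94
P (MAX): max(2, -69, 50, -94) = 50
f (MIN): min(-37, 47, 8, 36) = -37
g (MIN): min(78, -53, -96, -5) = -96
Q (MAX): max(-28, -37, -96) = -28
h (MIN): min(52, 97, -23) = -23
j (MIN): min(-45, -87) = -87
R (MAX): max(-23, -87) = -23
S0 (MIN): min(50, -28, -23) = -28

-28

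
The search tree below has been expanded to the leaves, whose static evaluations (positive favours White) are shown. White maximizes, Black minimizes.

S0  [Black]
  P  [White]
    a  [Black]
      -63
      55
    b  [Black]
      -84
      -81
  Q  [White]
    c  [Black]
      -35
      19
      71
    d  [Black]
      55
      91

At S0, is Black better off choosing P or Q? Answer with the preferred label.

a (Black): min(-63, 55) = -63
b (Black): min(-84, -81) = -84
P (White): max(-63, -84) = -63
c (Black): min(-35, 19, 71) = -35
d (Black): min(55, 91) = 55
Q (White): max(-35, 55) = 55
Black prefers the lower value; P=-63, Q=55. P is better since -63 < 55.

P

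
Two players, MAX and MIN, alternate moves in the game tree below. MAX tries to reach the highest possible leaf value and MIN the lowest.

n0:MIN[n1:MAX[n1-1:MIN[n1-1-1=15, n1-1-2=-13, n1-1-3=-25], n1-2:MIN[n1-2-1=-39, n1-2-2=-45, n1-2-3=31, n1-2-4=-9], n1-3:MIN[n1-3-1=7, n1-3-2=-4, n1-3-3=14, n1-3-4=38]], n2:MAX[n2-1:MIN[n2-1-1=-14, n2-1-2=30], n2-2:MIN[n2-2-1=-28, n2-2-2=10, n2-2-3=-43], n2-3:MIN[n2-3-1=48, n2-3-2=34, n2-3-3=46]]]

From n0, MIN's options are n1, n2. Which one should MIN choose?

n1-1 (MIN): min(15, -13, -25) = -25
n1-2 (MIN): min(-39, -45, 31, -9) = -45
n1-3 (MIN): min(7, -4, 14, 38) = -4
n1 (MAX): max(-25, -45, -4) = -4
n2-1 (MIN): min(-14, 30) = -14
n2-2 (MIN): min(-28, 10, -43) = -43
n2-3 (MIN): min(48, 34, 46) = 34
n2 (MAX): max(-14, -43, 34) = 34
n0 (MIN): min(-4, 34) = -4
MIN at n0 wants the lowest of {n1=-4, n2=34}, so chooses n1.

n1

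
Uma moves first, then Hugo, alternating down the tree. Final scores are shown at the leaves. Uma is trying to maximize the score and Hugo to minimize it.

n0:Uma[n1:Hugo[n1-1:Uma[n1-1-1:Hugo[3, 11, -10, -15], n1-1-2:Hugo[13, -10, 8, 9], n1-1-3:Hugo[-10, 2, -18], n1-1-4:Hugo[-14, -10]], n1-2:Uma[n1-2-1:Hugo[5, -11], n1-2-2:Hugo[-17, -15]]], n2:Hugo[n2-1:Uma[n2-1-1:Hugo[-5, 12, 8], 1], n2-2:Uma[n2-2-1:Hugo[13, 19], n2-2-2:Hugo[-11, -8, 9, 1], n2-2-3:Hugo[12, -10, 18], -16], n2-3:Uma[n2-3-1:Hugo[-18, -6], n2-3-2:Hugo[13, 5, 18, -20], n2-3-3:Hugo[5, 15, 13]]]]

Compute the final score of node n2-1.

n2-1-1 (Hugo): min(-5, 12, 8) = -5
n2-1 (Uma): max(-5, 1) = 1

1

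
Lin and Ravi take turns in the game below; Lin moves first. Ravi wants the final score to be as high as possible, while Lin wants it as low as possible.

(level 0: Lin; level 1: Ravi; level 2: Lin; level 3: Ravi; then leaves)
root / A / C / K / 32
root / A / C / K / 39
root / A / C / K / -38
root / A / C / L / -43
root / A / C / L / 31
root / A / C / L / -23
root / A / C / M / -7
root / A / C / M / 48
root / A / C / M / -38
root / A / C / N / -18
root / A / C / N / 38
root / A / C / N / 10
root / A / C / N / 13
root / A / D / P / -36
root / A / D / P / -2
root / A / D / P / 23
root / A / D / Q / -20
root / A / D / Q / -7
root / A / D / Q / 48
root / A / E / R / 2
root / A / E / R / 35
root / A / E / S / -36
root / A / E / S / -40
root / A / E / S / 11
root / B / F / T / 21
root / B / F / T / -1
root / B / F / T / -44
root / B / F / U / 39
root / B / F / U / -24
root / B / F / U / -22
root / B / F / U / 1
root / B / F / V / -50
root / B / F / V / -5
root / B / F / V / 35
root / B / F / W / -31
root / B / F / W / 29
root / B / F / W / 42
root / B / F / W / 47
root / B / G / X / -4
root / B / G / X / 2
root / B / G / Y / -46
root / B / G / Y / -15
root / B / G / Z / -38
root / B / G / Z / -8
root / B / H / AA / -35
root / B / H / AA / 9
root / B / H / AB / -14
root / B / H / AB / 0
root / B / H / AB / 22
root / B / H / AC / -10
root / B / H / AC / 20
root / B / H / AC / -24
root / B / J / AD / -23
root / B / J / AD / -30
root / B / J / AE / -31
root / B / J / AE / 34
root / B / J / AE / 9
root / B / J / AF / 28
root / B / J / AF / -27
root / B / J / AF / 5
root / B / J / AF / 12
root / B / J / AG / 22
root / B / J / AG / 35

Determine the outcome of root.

21

K (Ravi): max(32, 39, -38) = 39
L (Ravi): max(-43, 31, -23) = 31
M (Ravi): max(-7, 48, -38) = 48
N (Ravi): max(-18, 38, 10, 13) = 38
C (Lin): min(39, 31, 48, 38) = 31
P (Ravi): max(-36, -2, 23) = 23
Q (Ravi): max(-20, -7, 48) = 48
D (Lin): min(23, 48) = 23
R (Ravi): max(2, 35) = 35
S (Ravi): max(-36, -40, 11) = 11
E (Lin): min(35, 11) = 11
A (Ravi): max(31, 23, 11) = 31
T (Ravi): max(21, -1, -44) = 21
U (Ravi): max(39, -24, -22, 1) = 39
V (Ravi): max(-50, -5, 35) = 35
W (Ravi): max(-31, 29, 42, 47) = 47
F (Lin): min(21, 39, 35, 47) = 21
X (Ravi): max(-4, 2) = 2
Y (Ravi): max(-46, -15) = -15
Z (Ravi): max(-38, -8) = -8
G (Lin): min(2, -15, -8) = -15
AA (Ravi): max(-35, 9) = 9
AB (Ravi): max(-14, 0, 22) = 22
AC (Ravi): max(-10, 20, -24) = 20
H (Lin): min(9, 22, 20) = 9
AD (Ravi): max(-23, -30) = -23
AE (Ravi): max(-31, 34, 9) = 34
AF (Ravi): max(28, -27, 5, 12) = 28
AG (Ravi): max(22, 35) = 35
J (Lin): min(-23, 34, 28, 35) = -23
B (Ravi): max(21, -15, 9, -23) = 21
root (Lin): min(31, 21) = 21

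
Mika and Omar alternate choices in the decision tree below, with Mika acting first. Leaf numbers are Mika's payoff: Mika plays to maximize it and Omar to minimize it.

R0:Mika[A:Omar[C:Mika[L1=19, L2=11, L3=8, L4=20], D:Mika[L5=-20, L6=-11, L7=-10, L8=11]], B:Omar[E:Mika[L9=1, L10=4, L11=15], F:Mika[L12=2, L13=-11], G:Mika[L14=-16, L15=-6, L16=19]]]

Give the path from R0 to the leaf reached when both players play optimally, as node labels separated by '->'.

C (Mika): max(19, 11, 8, 20) = 20
D (Mika): max(-20, -11, -10, 11) = 11
A (Omar): min(20, 11) = 11
E (Mika): max(1, 4, 15) = 15
F (Mika): max(2, -11) = 2
G (Mika): max(-16, -6, 19) = 19
B (Omar): min(15, 2, 19) = 2
R0 (Mika): max(11, 2) = 11
At R0, Mika picks A (highest: 11).
At A, Omar picks D (lowest: 11).
At D, Mika picks L8 (highest: 11).
Terminal value 11.

R0 -> A -> D -> L8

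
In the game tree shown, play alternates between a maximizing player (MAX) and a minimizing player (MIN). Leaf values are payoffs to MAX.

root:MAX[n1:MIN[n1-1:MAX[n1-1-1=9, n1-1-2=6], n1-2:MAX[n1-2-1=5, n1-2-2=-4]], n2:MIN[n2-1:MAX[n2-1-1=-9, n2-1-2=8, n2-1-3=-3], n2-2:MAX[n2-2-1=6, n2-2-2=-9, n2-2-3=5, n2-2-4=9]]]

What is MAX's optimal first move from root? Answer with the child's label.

n1-1 (MAX): max(9, 6) = 9
n1-2 (MAX): max(5, -4) = 5
n1 (MIN): min(9, 5) = 5
n2-1 (MAX): max(-9, 8, -3) = 8
n2-2 (MAX): max(6, -9, 5, 9) = 9
n2 (MIN): min(8, 9) = 8
root (MAX): max(5, 8) = 8
MAX at root wants the highest of {n1=5, n2=8}, so chooses n2.

n2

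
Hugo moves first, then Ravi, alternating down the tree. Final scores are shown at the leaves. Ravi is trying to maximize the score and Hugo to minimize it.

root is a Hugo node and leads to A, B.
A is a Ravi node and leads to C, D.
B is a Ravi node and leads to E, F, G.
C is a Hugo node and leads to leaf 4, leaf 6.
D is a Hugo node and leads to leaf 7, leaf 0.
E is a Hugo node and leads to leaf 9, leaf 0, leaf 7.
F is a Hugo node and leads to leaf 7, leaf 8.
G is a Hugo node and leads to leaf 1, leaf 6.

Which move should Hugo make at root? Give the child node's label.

A

C (Hugo): min(4, 6) = 4
D (Hugo): min(7, 0) = 0
A (Ravi): max(4, 0) = 4
E (Hugo): min(9, 0, 7) = 0
F (Hugo): min(7, 8) = 7
G (Hugo): min(1, 6) = 1
B (Ravi): max(0, 7, 1) = 7
root (Hugo): min(4, 7) = 4
Hugo at root wants the lowest of {A=4, B=7}, so chooses A.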